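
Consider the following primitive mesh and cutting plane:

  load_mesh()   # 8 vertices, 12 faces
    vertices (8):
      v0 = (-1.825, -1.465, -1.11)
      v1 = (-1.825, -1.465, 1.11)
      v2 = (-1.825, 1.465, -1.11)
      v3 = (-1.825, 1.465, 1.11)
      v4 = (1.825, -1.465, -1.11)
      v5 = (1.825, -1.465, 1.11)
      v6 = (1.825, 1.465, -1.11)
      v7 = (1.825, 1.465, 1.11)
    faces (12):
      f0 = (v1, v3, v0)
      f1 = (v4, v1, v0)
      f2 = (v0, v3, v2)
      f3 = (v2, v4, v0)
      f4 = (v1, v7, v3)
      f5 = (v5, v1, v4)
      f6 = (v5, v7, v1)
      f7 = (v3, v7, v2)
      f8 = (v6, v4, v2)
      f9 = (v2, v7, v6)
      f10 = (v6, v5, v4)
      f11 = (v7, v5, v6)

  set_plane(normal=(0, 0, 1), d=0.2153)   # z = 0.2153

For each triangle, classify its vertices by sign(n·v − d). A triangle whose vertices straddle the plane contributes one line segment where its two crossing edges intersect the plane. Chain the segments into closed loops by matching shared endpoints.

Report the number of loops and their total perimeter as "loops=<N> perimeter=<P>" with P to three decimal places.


Straddling triangles (8 of 12):
  (v1,v3,v0) [++-] → (-1.825, 0.284157, 0.2153)–(-1.825, -1.465, 0.2153)  len=1.7492
  (v4,v1,v0) [-+-] → (-0.353984, -1.465, 0.2153)–(-1.825, -1.465, 0.2153)  len=1.4710
  (v0,v3,v2) [-+-] → (-1.825, 0.284157, 0.2153)–(-1.825, 1.465, 0.2153)  len=1.1808
  (v5,v1,v4) [++-] → (-0.353984, -1.465, 0.2153)–(1.825, -1.465, 0.2153)  len=2.1790
  (v3,v7,v2) [++-] → (0.353984, 1.465, 0.2153)–(-1.825, 1.465, 0.2153)  len=2.1790
  (v2,v7,v6) [-+-] → (0.353984, 1.465, 0.2153)–(1.825, 1.465, 0.2153)  len=1.4710
  (v6,v5,v4) [-+-] → (1.825, -0.284157, 0.2153)–(1.825, -1.465, 0.2153)  len=1.1808
  (v7,v5,v6) [++-] → (1.825, -0.284157, 0.2153)–(1.825, 1.465, 0.2153)  len=1.7492

Chained into 1 loop(s):
  loop 1: 8 segments, perimeter = 13.1600
Total perimeter = 13.160

loops=1 perimeter=13.160


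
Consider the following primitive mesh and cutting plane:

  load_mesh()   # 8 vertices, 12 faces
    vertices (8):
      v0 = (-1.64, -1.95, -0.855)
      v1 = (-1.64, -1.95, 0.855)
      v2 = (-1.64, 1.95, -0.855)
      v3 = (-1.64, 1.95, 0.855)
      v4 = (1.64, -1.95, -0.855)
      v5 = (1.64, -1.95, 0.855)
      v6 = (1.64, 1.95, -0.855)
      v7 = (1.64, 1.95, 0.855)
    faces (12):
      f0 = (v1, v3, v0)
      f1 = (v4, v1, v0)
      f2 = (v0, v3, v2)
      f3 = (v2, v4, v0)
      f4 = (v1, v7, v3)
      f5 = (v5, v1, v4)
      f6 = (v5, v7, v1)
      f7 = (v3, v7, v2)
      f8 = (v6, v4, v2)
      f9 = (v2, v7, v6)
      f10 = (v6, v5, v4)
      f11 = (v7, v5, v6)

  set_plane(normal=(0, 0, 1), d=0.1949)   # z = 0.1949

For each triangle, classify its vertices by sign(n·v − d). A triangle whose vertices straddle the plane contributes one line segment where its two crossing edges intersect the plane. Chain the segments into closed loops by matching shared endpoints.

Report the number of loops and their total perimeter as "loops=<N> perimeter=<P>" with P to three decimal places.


Straddling triangles (8 of 12):
  (v1,v3,v0) [++-] → (-1.64, 0.444509, 0.1949)–(-1.64, -1.95, 0.1949)  len=2.3945
  (v4,v1,v0) [-+-] → (-0.373843, -1.95, 0.1949)–(-1.64, -1.95, 0.1949)  len=1.2662
  (v0,v3,v2) [-+-] → (-1.64, 0.444509, 0.1949)–(-1.64, 1.95, 0.1949)  len=1.5055
  (v5,v1,v4) [++-] → (-0.373843, -1.95, 0.1949)–(1.64, -1.95, 0.1949)  len=2.0138
  (v3,v7,v2) [++-] → (0.373843, 1.95, 0.1949)–(-1.64, 1.95, 0.1949)  len=2.0138
  (v2,v7,v6) [-+-] → (0.373843, 1.95, 0.1949)–(1.64, 1.95, 0.1949)  len=1.2662
  (v6,v5,v4) [-+-] → (1.64, -0.444509, 0.1949)–(1.64, -1.95, 0.1949)  len=1.5055
  (v7,v5,v6) [++-] → (1.64, -0.444509, 0.1949)–(1.64, 1.95, 0.1949)  len=2.3945

Chained into 1 loop(s):
  loop 1: 8 segments, perimeter = 14.3600
Total perimeter = 14.360

loops=1 perimeter=14.360


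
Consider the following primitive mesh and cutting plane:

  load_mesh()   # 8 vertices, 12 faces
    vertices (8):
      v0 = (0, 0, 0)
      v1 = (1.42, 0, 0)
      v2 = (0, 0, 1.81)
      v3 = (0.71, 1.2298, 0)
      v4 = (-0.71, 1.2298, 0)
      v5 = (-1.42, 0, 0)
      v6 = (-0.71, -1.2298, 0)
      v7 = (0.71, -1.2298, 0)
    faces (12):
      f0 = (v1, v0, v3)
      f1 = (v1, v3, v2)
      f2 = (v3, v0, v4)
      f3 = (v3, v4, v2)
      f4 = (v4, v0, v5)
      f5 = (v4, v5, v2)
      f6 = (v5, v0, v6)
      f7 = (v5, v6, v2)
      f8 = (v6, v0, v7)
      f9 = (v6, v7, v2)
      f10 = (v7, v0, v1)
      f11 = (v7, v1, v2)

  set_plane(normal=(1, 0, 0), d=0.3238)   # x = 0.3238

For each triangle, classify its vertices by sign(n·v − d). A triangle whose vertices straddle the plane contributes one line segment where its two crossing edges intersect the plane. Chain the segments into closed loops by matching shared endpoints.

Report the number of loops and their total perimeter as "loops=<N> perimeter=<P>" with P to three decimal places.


Straddling triangles (8 of 12):
  (v1,v0,v3) [+-+] → (0.3238, 0, 0)–(0.3238, 0.560858, 0)  len=0.5609
  (v1,v3,v2) [++-] → (0.3238, 0.560858, 0.984538)–(0.3238, 0, 1.39727)  len=0.6964
  (v3,v0,v4) [+--] → (0.3238, 0.560858, 0)–(0.3238, 1.2298, 0)  len=0.6689
  (v3,v4,v2) [+--] → (0.3238, 1.2298, 0)–(0.3238, 0.560858, 0.984538)  len=1.1903
  (v6,v0,v7) [--+] → (0.3238, -0.560858, 0)–(0.3238, -1.2298, 0)  len=0.6689
  (v6,v7,v2) [-+-] → (0.3238, -1.2298, 0)–(0.3238, -0.560858, 0.984538)  len=1.1903
  (v7,v0,v1) [+-+] → (0.3238, -0.560858, 0)–(0.3238, 0, 0)  len=0.5609
  (v7,v1,v2) [++-] → (0.3238, 0, 1.39727)–(0.3238, -0.560858, 0.984538)  len=0.6964

Chained into 1 loop(s):
  loop 1: 8 segments, perimeter = 6.2329
Total perimeter = 6.233

loops=1 perimeter=6.233


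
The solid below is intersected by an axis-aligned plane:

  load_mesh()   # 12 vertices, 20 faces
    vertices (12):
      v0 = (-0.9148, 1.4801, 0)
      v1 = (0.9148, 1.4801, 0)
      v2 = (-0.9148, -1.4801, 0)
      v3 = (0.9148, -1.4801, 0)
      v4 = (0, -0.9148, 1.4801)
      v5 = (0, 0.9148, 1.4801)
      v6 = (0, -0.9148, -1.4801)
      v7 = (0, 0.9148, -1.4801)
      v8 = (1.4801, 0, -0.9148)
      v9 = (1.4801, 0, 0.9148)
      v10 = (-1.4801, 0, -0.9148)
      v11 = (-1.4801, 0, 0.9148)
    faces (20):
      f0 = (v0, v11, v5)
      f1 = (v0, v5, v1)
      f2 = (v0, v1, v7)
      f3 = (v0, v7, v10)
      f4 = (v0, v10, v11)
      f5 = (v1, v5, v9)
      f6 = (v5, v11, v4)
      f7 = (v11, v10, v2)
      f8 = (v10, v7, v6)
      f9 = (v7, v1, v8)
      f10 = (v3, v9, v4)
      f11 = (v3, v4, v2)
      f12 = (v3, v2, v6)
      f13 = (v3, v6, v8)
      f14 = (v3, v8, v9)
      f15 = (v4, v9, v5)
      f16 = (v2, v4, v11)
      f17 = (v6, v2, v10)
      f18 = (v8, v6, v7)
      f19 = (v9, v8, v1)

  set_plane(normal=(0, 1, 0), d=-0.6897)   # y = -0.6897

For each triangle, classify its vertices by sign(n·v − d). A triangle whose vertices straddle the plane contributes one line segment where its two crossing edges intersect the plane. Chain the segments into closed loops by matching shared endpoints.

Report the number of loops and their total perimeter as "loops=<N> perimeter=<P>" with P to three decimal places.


Straddling triangles (10 of 20):
  (v5,v11,v4) [++-] → (-0.3642, -0.6897, 1.341)–(0, -0.6897, 1.4801)  len=0.3899
  (v11,v10,v2) [++-] → (-1.21668, -0.6897, -0.48852)–(-1.21668, -0.6897, 0.48852)  len=0.9770
  (v10,v7,v6) [++-] → (0, -0.6897, -1.4801)–(-0.3642, -0.6897, -1.341)  len=0.3899
  (v3,v9,v4) [-+-] → (1.21668, -0.6897, 0.48852)–(0.3642, -0.6897, 1.341)  len=1.2056
  (v3,v6,v8) [--+] → (0.3642, -0.6897, -1.341)–(1.21668, -0.6897, -0.48852)  len=1.2056
  (v3,v8,v9) [-++] → (1.21668, -0.6897, -0.48852)–(1.21668, -0.6897, 0.48852)  len=0.9770
  (v4,v9,v5) [-++] → (0.3642, -0.6897, 1.341)–(0, -0.6897, 1.4801)  len=0.3899
  (v2,v4,v11) [--+] → (-0.3642, -0.6897, 1.341)–(-1.21668, -0.6897, 0.48852)  len=1.2056
  (v6,v2,v10) [--+] → (-1.21668, -0.6897, -0.48852)–(-0.3642, -0.6897, -1.341)  len=1.2056
  (v8,v6,v7) [+-+] → (0.3642, -0.6897, -1.341)–(0, -0.6897, -1.4801)  len=0.3899

Chained into 1 loop(s):
  loop 1: 10 segments, perimeter = 8.3359
Total perimeter = 8.336

loops=1 perimeter=8.336


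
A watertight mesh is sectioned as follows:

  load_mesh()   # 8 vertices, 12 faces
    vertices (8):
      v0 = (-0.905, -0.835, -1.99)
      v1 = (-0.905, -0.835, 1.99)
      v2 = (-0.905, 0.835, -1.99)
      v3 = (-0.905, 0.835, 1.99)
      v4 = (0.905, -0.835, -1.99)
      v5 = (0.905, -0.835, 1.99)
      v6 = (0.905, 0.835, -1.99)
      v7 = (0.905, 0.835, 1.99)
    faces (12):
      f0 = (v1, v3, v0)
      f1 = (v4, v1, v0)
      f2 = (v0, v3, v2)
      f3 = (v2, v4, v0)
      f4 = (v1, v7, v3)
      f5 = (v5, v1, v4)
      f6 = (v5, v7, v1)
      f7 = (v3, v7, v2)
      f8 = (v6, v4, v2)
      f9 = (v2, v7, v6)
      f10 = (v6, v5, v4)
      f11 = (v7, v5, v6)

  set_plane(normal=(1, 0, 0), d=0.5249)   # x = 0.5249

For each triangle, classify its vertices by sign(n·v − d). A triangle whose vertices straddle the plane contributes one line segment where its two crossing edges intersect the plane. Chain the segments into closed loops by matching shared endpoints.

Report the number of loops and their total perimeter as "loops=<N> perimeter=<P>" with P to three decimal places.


Straddling triangles (8 of 12):
  (v4,v1,v0) [+--] → (0.5249, -0.835, -1.1542)–(0.5249, -0.835, -1.99)  len=0.8358
  (v2,v4,v0) [-+-] → (0.5249, -0.4843, -1.99)–(0.5249, -0.835, -1.99)  len=0.3507
  (v1,v7,v3) [-+-] → (0.5249, 0.4843, 1.99)–(0.5249, 0.835, 1.99)  len=0.3507
  (v5,v1,v4) [+-+] → (0.5249, -0.835, 1.99)–(0.5249, -0.835, -1.1542)  len=3.1442
  (v5,v7,v1) [++-] → (0.5249, 0.4843, 1.99)–(0.5249, -0.835, 1.99)  len=1.3193
  (v3,v7,v2) [-+-] → (0.5249, 0.835, 1.99)–(0.5249, 0.835, 1.1542)  len=0.8358
  (v6,v4,v2) [++-] → (0.5249, -0.4843, -1.99)–(0.5249, 0.835, -1.99)  len=1.3193
  (v2,v7,v6) [-++] → (0.5249, 0.835, 1.1542)–(0.5249, 0.835, -1.99)  len=3.1442

Chained into 1 loop(s):
  loop 1: 8 segments, perimeter = 11.3000
Total perimeter = 11.300

loops=1 perimeter=11.300


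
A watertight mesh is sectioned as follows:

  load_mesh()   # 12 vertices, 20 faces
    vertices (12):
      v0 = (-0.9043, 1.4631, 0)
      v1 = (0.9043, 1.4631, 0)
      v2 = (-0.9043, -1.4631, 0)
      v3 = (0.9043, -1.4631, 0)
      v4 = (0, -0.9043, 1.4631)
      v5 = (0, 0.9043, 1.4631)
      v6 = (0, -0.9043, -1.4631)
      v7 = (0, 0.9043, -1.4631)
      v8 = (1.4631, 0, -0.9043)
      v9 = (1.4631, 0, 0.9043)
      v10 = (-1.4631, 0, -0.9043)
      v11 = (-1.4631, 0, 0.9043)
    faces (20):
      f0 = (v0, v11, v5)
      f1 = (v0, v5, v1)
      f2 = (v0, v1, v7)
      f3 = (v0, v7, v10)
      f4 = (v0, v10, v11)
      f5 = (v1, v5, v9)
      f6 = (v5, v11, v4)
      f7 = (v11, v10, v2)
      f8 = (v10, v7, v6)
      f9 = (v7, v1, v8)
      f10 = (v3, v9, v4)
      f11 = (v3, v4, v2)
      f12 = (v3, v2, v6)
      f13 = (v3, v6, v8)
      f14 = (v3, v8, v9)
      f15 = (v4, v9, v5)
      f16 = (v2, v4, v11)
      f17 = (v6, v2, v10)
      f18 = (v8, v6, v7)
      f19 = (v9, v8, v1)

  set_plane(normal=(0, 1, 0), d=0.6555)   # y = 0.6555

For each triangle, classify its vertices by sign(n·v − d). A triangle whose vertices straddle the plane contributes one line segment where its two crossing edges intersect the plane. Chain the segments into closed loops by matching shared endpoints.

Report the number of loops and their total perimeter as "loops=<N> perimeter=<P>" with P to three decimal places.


loops=1 perimeter=8.303

Straddling triangles (10 of 20):
  (v0,v11,v5) [+-+] → (-1.21275, 0.6555, 0.499154)–(-0.402543, 0.6555, 1.30936)  len=1.1458
  (v0,v7,v10) [++-] → (-0.402543, 0.6555, -1.30936)–(-1.21275, 0.6555, -0.499154)  len=1.1458
  (v0,v10,v11) [+--] → (-1.21275, 0.6555, -0.499154)–(-1.21275, 0.6555, 0.499154)  len=0.9983
  (v1,v5,v9) [++-] → (0.402543, 0.6555, 1.30936)–(1.21275, 0.6555, 0.499154)  len=1.1458
  (v5,v11,v4) [+--] → (-0.402543, 0.6555, 1.30936)–(0, 0.6555, 1.4631)  len=0.4309
  (v10,v7,v6) [-+-] → (-0.402543, 0.6555, -1.30936)–(0, 0.6555, -1.4631)  len=0.4309
  (v7,v1,v8) [++-] → (1.21275, 0.6555, -0.499154)–(0.402543, 0.6555, -1.30936)  len=1.1458
  (v4,v9,v5) [--+] → (0.402543, 0.6555, 1.30936)–(0, 0.6555, 1.4631)  len=0.4309
  (v8,v6,v7) [--+] → (0, 0.6555, -1.4631)–(0.402543, 0.6555, -1.30936)  len=0.4309
  (v9,v8,v1) [--+] → (1.21275, 0.6555, -0.499154)–(1.21275, 0.6555, 0.499154)  len=0.9983

Chained into 1 loop(s):
  loop 1: 10 segments, perimeter = 8.3034
Total perimeter = 8.303


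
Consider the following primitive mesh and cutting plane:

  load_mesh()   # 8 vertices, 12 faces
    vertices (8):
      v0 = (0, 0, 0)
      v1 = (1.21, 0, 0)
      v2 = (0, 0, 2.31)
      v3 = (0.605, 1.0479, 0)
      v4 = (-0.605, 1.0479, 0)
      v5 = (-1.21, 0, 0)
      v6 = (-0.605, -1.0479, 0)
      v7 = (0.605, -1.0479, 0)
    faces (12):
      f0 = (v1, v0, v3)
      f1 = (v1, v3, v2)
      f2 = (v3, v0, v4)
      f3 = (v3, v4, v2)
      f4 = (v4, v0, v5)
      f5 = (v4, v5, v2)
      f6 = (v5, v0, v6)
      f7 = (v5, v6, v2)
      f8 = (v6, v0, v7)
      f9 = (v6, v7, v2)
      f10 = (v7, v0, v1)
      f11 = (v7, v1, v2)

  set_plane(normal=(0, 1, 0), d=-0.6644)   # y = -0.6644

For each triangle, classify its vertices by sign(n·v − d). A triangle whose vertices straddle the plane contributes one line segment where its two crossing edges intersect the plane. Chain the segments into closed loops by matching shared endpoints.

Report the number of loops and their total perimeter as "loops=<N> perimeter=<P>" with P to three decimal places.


Straddling triangles (6 of 12):
  (v5,v0,v6) [++-] → (-0.383588, -0.6644, 0)–(-0.826412, -0.6644, 0)  len=0.4428
  (v5,v6,v2) [+-+] → (-0.826412, -0.6644, 0)–(-0.383588, -0.6644, 0.845391)  len=0.9543
  (v6,v0,v7) [-+-] → (-0.383588, -0.6644, 0)–(0.383588, -0.6644, 0)  len=0.7672
  (v6,v7,v2) [--+] → (0.383588, -0.6644, 0.845391)–(-0.383588, -0.6644, 0.845391)  len=0.7672
  (v7,v0,v1) [-++] → (0.383588, -0.6644, 0)–(0.826412, -0.6644, 0)  len=0.4428
  (v7,v1,v2) [-++] → (0.826412, -0.6644, 0)–(0.383588, -0.6644, 0.845391)  len=0.9543

Chained into 1 loop(s):
  loop 1: 6 segments, perimeter = 4.3287
Total perimeter = 4.329

loops=1 perimeter=4.329


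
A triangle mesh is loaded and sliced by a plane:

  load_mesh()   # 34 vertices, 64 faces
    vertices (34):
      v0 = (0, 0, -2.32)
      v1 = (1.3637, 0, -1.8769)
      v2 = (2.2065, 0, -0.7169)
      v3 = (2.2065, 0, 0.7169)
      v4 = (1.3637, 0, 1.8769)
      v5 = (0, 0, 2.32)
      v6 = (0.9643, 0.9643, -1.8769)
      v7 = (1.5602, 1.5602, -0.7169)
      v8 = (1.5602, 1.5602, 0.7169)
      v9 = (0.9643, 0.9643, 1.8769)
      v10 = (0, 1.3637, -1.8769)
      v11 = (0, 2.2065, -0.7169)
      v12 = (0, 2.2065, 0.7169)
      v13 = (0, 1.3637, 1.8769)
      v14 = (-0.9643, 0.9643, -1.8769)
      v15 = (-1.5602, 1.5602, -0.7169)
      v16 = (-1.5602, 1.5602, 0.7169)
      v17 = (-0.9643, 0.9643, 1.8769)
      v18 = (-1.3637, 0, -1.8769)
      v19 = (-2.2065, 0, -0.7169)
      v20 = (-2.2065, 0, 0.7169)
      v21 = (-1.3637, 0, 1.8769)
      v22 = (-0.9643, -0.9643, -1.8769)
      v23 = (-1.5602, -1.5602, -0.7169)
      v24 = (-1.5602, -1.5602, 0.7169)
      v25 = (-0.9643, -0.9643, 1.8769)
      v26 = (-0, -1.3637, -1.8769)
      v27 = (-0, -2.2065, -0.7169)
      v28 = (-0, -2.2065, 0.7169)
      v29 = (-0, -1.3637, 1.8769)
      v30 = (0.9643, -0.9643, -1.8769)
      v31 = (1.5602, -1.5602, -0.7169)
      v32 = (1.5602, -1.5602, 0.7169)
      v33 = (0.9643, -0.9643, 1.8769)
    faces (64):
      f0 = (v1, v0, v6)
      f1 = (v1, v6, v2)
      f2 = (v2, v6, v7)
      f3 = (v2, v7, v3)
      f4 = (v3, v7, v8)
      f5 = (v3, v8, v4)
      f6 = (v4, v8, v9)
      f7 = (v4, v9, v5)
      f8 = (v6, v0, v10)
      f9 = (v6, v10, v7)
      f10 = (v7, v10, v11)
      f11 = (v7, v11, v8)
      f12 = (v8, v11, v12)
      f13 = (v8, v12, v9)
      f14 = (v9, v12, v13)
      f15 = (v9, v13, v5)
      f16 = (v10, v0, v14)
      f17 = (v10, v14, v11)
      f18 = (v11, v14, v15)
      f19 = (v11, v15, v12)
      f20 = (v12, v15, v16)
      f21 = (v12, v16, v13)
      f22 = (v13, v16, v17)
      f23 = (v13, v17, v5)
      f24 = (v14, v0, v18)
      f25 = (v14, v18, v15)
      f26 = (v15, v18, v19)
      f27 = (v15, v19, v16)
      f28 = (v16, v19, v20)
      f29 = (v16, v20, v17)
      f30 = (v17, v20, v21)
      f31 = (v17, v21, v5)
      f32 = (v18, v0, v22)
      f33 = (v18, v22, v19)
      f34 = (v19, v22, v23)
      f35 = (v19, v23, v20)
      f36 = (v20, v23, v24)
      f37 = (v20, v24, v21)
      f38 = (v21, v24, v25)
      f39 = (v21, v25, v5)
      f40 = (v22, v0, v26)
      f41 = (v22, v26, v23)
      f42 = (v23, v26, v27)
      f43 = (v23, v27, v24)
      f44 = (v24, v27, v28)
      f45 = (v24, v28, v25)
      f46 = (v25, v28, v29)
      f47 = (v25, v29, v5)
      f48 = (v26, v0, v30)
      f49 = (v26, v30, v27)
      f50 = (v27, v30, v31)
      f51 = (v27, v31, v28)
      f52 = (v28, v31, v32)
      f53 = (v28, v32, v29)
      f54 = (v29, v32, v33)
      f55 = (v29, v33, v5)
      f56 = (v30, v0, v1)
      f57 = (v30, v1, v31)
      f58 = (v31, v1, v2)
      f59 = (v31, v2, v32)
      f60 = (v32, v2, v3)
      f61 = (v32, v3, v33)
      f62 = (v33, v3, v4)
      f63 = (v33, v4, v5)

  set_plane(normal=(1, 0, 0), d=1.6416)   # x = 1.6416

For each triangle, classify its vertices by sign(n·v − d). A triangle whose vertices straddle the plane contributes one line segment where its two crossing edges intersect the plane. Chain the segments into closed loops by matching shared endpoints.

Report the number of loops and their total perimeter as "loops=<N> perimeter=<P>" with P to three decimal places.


loops=1 perimeter=9.147

Straddling triangles (10 of 64):
  (v1,v6,v2) [--+] → (1.6416, 0.438523, -1.24442)–(1.6416, 0, -1.49441)  len=0.5048
  (v2,v6,v7) [+--] → (1.6416, 0.438523, -1.24442)–(1.6416, 1.3637, -0.7169)  len=1.0650
  (v2,v7,v3) [+-+] → (1.6416, 1.3637, -0.7169)–(1.6416, 1.3637, -0.536316)  len=0.1806
  (v3,v7,v8) [+--] → (1.6416, 1.3637, -0.536316)–(1.6416, 1.3637, 0.7169)  len=1.2532
  (v3,v8,v4) [+--] → (1.6416, 1.3637, 0.7169)–(1.6416, 0, 1.49441)  len=1.5698
  (v31,v1,v2) [--+] → (1.6416, 0, -1.49441)–(1.6416, -1.3637, -0.7169)  len=1.5698
  (v31,v2,v32) [-+-] → (1.6416, -1.3637, -0.7169)–(1.6416, -1.3637, 0.536316)  len=1.2532
  (v32,v2,v3) [-++] → (1.6416, -1.3637, 0.536316)–(1.6416, -1.3637, 0.7169)  len=0.1806
  (v32,v3,v33) [-+-] → (1.6416, -1.3637, 0.7169)–(1.6416, -0.438523, 1.24442)  len=1.0650
  (v33,v3,v4) [-+-] → (1.6416, -0.438523, 1.24442)–(1.6416, 0, 1.49441)  len=0.5048

Chained into 1 loop(s):
  loop 1: 10 segments, perimeter = 9.1467
Total perimeter = 9.147


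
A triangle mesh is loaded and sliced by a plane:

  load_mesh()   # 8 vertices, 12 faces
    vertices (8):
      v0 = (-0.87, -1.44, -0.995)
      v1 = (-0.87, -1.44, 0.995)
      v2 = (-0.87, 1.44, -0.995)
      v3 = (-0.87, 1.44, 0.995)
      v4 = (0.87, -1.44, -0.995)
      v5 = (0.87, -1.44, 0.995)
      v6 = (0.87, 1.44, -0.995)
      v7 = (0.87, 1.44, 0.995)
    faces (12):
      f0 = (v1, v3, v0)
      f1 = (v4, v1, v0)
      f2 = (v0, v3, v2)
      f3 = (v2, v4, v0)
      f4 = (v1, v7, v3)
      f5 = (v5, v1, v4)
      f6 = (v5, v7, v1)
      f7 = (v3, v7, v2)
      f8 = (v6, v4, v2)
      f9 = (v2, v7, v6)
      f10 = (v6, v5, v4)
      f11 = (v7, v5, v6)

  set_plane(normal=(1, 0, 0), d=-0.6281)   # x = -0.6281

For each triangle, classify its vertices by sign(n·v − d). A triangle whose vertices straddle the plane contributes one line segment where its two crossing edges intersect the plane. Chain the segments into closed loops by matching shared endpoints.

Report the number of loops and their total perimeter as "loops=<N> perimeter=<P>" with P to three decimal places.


loops=1 perimeter=9.740

Straddling triangles (8 of 12):
  (v4,v1,v0) [+--] → (-0.6281, -1.44, 0.718344)–(-0.6281, -1.44, -0.995)  len=1.7133
  (v2,v4,v0) [-+-] → (-0.6281, 1.03961, -0.995)–(-0.6281, -1.44, -0.995)  len=2.4796
  (v1,v7,v3) [-+-] → (-0.6281, -1.03961, 0.995)–(-0.6281, 1.44, 0.995)  len=2.4796
  (v5,v1,v4) [+-+] → (-0.6281, -1.44, 0.995)–(-0.6281, -1.44, 0.718344)  len=0.2767
  (v5,v7,v1) [++-] → (-0.6281, -1.03961, 0.995)–(-0.6281, -1.44, 0.995)  len=0.4004
  (v3,v7,v2) [-+-] → (-0.6281, 1.44, 0.995)–(-0.6281, 1.44, -0.718344)  len=1.7133
  (v6,v4,v2) [++-] → (-0.6281, 1.03961, -0.995)–(-0.6281, 1.44, -0.995)  len=0.4004
  (v2,v7,v6) [-++] → (-0.6281, 1.44, -0.718344)–(-0.6281, 1.44, -0.995)  len=0.2767

Chained into 1 loop(s):
  loop 1: 8 segments, perimeter = 9.7400
Total perimeter = 9.740


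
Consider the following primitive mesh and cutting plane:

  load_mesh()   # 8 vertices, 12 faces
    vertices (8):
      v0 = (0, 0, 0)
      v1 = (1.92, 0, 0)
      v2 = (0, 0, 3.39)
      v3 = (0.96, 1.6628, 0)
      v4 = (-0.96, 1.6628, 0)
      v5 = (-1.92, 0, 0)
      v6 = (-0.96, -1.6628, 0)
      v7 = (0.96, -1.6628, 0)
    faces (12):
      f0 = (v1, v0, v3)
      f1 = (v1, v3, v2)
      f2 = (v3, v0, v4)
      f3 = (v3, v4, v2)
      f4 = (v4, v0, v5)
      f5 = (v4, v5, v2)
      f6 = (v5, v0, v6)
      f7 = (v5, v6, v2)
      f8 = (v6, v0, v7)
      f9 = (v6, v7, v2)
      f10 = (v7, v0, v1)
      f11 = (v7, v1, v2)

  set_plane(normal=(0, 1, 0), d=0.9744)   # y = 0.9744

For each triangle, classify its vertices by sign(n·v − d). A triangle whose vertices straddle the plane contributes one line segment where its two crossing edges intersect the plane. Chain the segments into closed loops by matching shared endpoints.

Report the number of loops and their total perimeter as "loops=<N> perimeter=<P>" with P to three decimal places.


loops=1 perimeter=7.066

Straddling triangles (6 of 12):
  (v1,v0,v3) [--+] → (0.56256, 0.9744, 0)–(1.35744, 0.9744, 0)  len=0.7949
  (v1,v3,v2) [-+-] → (1.35744, 0.9744, 0)–(0.56256, 0.9744, 1.40346)  len=1.6129
  (v3,v0,v4) [+-+] → (0.56256, 0.9744, 0)–(-0.56256, 0.9744, 0)  len=1.1251
  (v3,v4,v2) [++-] → (-0.56256, 0.9744, 1.40346)–(0.56256, 0.9744, 1.40346)  len=1.1251
  (v4,v0,v5) [+--] → (-0.56256, 0.9744, 0)–(-1.35744, 0.9744, 0)  len=0.7949
  (v4,v5,v2) [+--] → (-1.35744, 0.9744, 0)–(-0.56256, 0.9744, 1.40346)  len=1.6129

Chained into 1 loop(s):
  loop 1: 6 segments, perimeter = 7.0659
Total perimeter = 7.066


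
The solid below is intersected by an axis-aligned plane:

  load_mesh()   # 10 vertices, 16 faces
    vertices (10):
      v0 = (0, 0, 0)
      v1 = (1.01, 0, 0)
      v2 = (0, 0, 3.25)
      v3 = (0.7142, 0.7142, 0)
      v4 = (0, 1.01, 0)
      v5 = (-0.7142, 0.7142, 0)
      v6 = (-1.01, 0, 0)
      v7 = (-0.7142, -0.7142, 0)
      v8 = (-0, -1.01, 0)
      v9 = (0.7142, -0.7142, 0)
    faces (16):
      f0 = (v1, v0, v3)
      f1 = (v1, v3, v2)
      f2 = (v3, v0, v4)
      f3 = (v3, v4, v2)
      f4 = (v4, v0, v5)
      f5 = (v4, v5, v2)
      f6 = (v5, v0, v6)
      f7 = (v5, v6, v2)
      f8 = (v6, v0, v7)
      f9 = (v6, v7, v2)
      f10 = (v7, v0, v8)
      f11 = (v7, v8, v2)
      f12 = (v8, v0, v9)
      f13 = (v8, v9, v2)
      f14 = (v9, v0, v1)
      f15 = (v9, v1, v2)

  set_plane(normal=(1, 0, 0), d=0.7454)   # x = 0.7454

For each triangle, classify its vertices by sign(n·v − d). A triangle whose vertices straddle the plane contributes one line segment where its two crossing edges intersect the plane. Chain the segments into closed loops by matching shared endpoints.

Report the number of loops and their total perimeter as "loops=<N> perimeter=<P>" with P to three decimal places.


Straddling triangles (4 of 16):
  (v1,v0,v3) [+--] → (0.7454, 0, 0)–(0.7454, 0.638869, 0)  len=0.6389
  (v1,v3,v2) [+--] → (0.7454, 0.638869, 0)–(0.7454, 0, 0.851436)  len=1.0645
  (v9,v0,v1) [--+] → (0.7454, 0, 0)–(0.7454, -0.638869, 0)  len=0.6389
  (v9,v1,v2) [-+-] → (0.7454, -0.638869, 0)–(0.7454, 0, 0.851436)  len=1.0645

Chained into 1 loop(s):
  loop 1: 4 segments, perimeter = 3.4067
Total perimeter = 3.407

loops=1 perimeter=3.407


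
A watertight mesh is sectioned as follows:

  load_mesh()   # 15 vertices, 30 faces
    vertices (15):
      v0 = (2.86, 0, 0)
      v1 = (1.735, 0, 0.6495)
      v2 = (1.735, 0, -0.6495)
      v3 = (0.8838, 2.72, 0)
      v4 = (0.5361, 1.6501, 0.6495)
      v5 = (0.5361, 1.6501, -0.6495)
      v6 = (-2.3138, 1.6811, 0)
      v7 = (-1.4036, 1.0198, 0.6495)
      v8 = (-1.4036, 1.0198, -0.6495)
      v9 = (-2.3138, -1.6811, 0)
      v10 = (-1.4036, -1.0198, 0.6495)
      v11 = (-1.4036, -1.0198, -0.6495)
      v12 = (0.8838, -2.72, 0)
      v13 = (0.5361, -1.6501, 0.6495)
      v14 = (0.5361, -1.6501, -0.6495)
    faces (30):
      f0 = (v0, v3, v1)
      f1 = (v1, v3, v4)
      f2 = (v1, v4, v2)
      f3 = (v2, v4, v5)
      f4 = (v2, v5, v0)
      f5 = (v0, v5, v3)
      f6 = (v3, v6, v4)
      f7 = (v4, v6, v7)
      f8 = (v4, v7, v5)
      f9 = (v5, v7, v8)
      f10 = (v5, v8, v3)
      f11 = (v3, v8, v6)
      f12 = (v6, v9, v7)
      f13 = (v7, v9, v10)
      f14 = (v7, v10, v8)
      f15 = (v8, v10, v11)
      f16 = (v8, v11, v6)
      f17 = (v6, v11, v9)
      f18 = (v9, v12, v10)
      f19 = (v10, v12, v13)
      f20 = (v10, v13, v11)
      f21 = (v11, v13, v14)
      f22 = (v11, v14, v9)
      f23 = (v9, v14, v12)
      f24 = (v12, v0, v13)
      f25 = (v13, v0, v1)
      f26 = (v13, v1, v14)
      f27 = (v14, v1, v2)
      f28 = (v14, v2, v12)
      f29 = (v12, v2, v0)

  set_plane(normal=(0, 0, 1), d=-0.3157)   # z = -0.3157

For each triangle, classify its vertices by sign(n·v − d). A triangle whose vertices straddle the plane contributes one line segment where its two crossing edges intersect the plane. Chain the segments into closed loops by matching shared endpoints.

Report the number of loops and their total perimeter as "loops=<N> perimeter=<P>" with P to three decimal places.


loops=2 perimeter=23.794

Straddling triangles (20 of 30):
  (v1,v4,v2) [++-] → (1.42692, 0.424021, -0.3157)–(1.735, 0, -0.3157)  len=0.5241
  (v2,v4,v5) [-+-] → (1.42692, 0.424021, -0.3157)–(0.5361, 1.6501, -0.3157)  len=1.5155
  (v2,v5,v0) [--+] → (1.73043, 0.802058, -0.3157)–(2.31318, 0, -0.3157)  len=0.9914
  (v0,v5,v3) [+-+] → (1.73043, 0.802058, -0.3157)–(0.714795, 2.19996, -0.3157)  len=1.7279
  (v4,v7,v5) [++-] → (0.0376613, 1.48813, -0.3157)–(0.5361, 1.6501, -0.3157)  len=0.5241
  (v5,v7,v8) [-+-] → (0.0376613, 1.48813, -0.3157)–(-1.4036, 1.0198, -0.3157)  len=1.5154
  (v5,v8,v3) [--+] → (-0.228028, 1.89359, -0.3157)–(0.714795, 2.19996, -0.3157)  len=0.9914
  (v3,v8,v6) [+-+] → (-0.228028, 1.89359, -0.3157)–(-1.87138, 1.35966, -0.3157)  len=1.7279
  (v7,v10,v8) [++-] → (-1.4036, 0.49569, -0.3157)–(-1.4036, 1.0198, -0.3157)  len=0.5241
  (v8,v10,v11) [-+-] → (-1.4036, 0.49569, -0.3157)–(-1.4036, -1.0198, -0.3157)  len=1.5155
  (v8,v11,v6) [--+] → (-1.87138, 0.368284, -0.3157)–(-1.87138, 1.35966, -0.3157)  len=0.9914
  (v6,v11,v9) [+-+] → (-1.87138, 0.368284, -0.3157)–(-1.87138, -1.35966, -0.3157)  len=1.7279
  (v10,v13,v11) [++-] → (-0.905161, -1.18177, -0.3157)–(-1.4036, -1.0198, -0.3157)  len=0.5241
  (v11,v13,v14) [-+-] → (-0.905161, -1.18177, -0.3157)–(0.5361, -1.6501, -0.3157)  len=1.5154
  (v11,v14,v9) [--+] → (-0.92856, -1.66603, -0.3157)–(-1.87138, -1.35966, -0.3157)  len=0.9914
  (v9,v14,v12) [+-+] → (-0.92856, -1.66603, -0.3157)–(0.714795, -2.19996, -0.3157)  len=1.7279
  (v13,v1,v14) [++-] → (0.844178, -1.22608, -0.3157)–(0.5361, -1.6501, -0.3157)  len=0.5241
  (v14,v1,v2) [-+-] → (0.844178, -1.22608, -0.3157)–(1.735, 0, -0.3157)  len=1.5155
  (v14,v2,v12) [--+] → (1.29754, -1.3979, -0.3157)–(0.714795, -2.19996, -0.3157)  len=0.9914
  (v12,v2,v0) [+-+] → (1.29754, -1.3979, -0.3157)–(2.31318, 0, -0.3157)  len=1.7279

Chained into 2 loop(s):
  loop 1: 10 segments, perimeter = 10.1980
  loop 2: 10 segments, perimeter = 13.5965
Total perimeter = 23.794


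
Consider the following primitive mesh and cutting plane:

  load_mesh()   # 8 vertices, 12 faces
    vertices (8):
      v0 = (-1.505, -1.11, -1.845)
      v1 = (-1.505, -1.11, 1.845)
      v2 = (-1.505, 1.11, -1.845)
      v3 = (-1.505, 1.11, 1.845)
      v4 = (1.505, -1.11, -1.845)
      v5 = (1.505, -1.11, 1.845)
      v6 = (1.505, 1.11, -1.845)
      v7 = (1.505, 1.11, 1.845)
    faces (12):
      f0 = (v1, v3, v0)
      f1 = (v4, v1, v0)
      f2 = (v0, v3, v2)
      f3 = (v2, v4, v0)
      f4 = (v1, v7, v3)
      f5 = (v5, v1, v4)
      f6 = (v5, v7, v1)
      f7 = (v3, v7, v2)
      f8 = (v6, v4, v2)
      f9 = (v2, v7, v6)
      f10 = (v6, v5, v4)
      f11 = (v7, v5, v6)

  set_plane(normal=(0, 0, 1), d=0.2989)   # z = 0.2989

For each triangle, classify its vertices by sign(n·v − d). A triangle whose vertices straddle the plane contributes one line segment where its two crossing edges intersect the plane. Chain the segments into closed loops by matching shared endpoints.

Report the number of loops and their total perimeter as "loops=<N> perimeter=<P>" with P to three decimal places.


loops=1 perimeter=10.460

Straddling triangles (8 of 12):
  (v1,v3,v0) [++-] → (-1.505, 0.179826, 0.2989)–(-1.505, -1.11, 0.2989)  len=1.2898
  (v4,v1,v0) [-+-] → (-0.243818, -1.11, 0.2989)–(-1.505, -1.11, 0.2989)  len=1.2612
  (v0,v3,v2) [-+-] → (-1.505, 0.179826, 0.2989)–(-1.505, 1.11, 0.2989)  len=0.9302
  (v5,v1,v4) [++-] → (-0.243818, -1.11, 0.2989)–(1.505, -1.11, 0.2989)  len=1.7488
  (v3,v7,v2) [++-] → (0.243818, 1.11, 0.2989)–(-1.505, 1.11, 0.2989)  len=1.7488
  (v2,v7,v6) [-+-] → (0.243818, 1.11, 0.2989)–(1.505, 1.11, 0.2989)  len=1.2612
  (v6,v5,v4) [-+-] → (1.505, -0.179826, 0.2989)–(1.505, -1.11, 0.2989)  len=0.9302
  (v7,v5,v6) [++-] → (1.505, -0.179826, 0.2989)–(1.505, 1.11, 0.2989)  len=1.2898

Chained into 1 loop(s):
  loop 1: 8 segments, perimeter = 10.4600
Total perimeter = 10.460


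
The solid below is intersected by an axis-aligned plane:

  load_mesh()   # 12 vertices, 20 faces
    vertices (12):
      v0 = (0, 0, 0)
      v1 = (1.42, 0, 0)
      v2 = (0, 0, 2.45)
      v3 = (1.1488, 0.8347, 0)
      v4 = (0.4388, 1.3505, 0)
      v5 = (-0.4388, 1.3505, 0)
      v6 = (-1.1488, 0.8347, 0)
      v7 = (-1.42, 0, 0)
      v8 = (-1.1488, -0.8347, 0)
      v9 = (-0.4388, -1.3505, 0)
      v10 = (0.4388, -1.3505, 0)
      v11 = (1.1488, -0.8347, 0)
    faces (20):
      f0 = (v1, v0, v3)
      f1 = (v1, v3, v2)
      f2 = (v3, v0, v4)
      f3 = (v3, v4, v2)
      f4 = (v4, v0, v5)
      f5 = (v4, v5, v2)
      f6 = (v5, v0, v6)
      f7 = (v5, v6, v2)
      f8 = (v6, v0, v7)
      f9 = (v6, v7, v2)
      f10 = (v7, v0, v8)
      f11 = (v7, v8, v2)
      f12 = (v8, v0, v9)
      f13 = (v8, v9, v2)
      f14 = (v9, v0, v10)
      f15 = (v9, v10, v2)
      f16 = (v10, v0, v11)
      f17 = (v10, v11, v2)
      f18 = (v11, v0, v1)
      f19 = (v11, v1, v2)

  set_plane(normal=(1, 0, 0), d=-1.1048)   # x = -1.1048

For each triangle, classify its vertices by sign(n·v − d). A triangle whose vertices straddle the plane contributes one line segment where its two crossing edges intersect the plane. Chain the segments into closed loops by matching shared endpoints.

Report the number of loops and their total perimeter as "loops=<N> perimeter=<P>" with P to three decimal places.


loops=1 perimeter=3.801

Straddling triangles (8 of 20):
  (v5,v0,v6) [++-] → (-1.1048, 0.80273, 0)–(-1.1048, 0.866665, 0)  len=0.0639
  (v5,v6,v2) [+-+] → (-1.1048, 0.866665, 0)–(-1.1048, 0.80273, 0.093837)  len=0.1135
  (v6,v0,v7) [-+-] → (-1.1048, 0.80273, 0)–(-1.1048, 0, 0)  len=0.8027
  (v6,v7,v2) [--+] → (-1.1048, 0, 0.543831)–(-1.1048, 0.80273, 0.093837)  len=0.9203
  (v7,v0,v8) [-+-] → (-1.1048, 0, 0)–(-1.1048, -0.80273, 0)  len=0.8027
  (v7,v8,v2) [--+] → (-1.1048, -0.80273, 0.093837)–(-1.1048, 0, 0.543831)  len=0.9203
  (v8,v0,v9) [-++] → (-1.1048, -0.80273, 0)–(-1.1048, -0.866665, 0)  len=0.0639
  (v8,v9,v2) [-++] → (-1.1048, -0.866665, 0)–(-1.1048, -0.80273, 0.093837)  len=0.1135

Chained into 1 loop(s):
  loop 1: 8 segments, perimeter = 3.8009
Total perimeter = 3.801


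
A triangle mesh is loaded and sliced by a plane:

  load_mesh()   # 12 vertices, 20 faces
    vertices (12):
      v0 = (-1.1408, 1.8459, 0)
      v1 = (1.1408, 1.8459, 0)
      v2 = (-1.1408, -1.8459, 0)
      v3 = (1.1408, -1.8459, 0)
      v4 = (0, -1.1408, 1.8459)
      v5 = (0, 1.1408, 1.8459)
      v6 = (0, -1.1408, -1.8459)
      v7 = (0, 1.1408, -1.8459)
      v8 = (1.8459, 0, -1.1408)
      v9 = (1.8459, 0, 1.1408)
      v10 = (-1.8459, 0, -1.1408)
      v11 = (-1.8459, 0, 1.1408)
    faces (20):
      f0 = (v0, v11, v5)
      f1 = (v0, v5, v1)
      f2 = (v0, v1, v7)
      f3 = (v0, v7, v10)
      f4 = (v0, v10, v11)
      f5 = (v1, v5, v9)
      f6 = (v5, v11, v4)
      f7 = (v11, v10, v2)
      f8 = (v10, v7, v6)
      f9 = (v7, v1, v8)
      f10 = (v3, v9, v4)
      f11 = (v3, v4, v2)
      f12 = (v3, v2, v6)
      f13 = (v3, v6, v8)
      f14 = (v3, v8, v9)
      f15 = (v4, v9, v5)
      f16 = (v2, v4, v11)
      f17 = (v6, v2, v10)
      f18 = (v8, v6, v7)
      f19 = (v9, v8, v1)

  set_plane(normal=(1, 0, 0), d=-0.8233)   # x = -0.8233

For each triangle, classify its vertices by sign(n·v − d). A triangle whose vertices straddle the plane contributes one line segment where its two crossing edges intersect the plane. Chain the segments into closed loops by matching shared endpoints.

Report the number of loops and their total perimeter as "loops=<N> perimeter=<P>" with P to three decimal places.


Straddling triangles (10 of 20):
  (v0,v11,v5) [--+] → (-0.8233, 0.631986, 1.53141)–(-0.8233, 1.64966, 0.513739)  len=1.4392
  (v0,v5,v1) [-++] → (-0.8233, 1.64966, 0.513739)–(-0.8233, 1.8459, 0)  len=0.5499
  (v0,v1,v7) [-++] → (-0.8233, 1.8459, 0)–(-0.8233, 1.64966, -0.513739)  len=0.5499
  (v0,v7,v10) [-+-] → (-0.8233, 1.64966, -0.513739)–(-0.8233, 0.631986, -1.53141)  len=1.4392
  (v5,v11,v4) [+-+] → (-0.8233, 0.631986, 1.53141)–(-0.8233, -0.631986, 1.53141)  len=1.2640
  (v10,v7,v6) [-++] → (-0.8233, 0.631986, -1.53141)–(-0.8233, -0.631986, -1.53141)  len=1.2640
  (v3,v4,v2) [++-] → (-0.8233, -1.64966, 0.513739)–(-0.8233, -1.8459, 0)  len=0.5499
  (v3,v2,v6) [+-+] → (-0.8233, -1.8459, 0)–(-0.8233, -1.64966, -0.513739)  len=0.5499
  (v2,v4,v11) [-+-] → (-0.8233, -1.64966, 0.513739)–(-0.8233, -0.631986, 1.53141)  len=1.4392
  (v6,v2,v10) [+--] → (-0.8233, -1.64966, -0.513739)–(-0.8233, -0.631986, -1.53141)  len=1.4392

Chained into 1 loop(s):
  loop 1: 10 segments, perimeter = 10.4846
Total perimeter = 10.485

loops=1 perimeter=10.485


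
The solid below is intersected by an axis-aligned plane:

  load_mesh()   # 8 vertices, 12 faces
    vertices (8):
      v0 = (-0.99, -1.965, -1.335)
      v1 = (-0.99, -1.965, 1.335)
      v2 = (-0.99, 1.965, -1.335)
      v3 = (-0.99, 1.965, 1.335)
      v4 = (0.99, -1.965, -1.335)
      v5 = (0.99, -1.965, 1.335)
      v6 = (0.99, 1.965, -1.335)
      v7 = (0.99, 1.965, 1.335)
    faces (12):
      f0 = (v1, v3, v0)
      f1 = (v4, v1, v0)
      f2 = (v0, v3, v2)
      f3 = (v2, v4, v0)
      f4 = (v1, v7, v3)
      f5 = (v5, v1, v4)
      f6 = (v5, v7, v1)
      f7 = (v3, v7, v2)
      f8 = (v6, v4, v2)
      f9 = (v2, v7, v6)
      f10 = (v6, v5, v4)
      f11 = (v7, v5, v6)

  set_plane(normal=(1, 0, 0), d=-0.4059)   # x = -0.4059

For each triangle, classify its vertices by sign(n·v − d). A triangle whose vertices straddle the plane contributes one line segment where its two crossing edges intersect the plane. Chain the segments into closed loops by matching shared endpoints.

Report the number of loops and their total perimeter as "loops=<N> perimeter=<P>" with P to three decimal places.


loops=1 perimeter=13.200

Straddling triangles (8 of 12):
  (v4,v1,v0) [+--] → (-0.4059, -1.965, 0.54735)–(-0.4059, -1.965, -1.335)  len=1.8823
  (v2,v4,v0) [-+-] → (-0.4059, 0.80565, -1.335)–(-0.4059, -1.965, -1.335)  len=2.7706
  (v1,v7,v3) [-+-] → (-0.4059, -0.80565, 1.335)–(-0.4059, 1.965, 1.335)  len=2.7706
  (v5,v1,v4) [+-+] → (-0.4059, -1.965, 1.335)–(-0.4059, -1.965, 0.54735)  len=0.7877
  (v5,v7,v1) [++-] → (-0.4059, -0.80565, 1.335)–(-0.4059, -1.965, 1.335)  len=1.1594
  (v3,v7,v2) [-+-] → (-0.4059, 1.965, 1.335)–(-0.4059, 1.965, -0.54735)  len=1.8823
  (v6,v4,v2) [++-] → (-0.4059, 0.80565, -1.335)–(-0.4059, 1.965, -1.335)  len=1.1594
  (v2,v7,v6) [-++] → (-0.4059, 1.965, -0.54735)–(-0.4059, 1.965, -1.335)  len=0.7877

Chained into 1 loop(s):
  loop 1: 8 segments, perimeter = 13.2000
Total perimeter = 13.200


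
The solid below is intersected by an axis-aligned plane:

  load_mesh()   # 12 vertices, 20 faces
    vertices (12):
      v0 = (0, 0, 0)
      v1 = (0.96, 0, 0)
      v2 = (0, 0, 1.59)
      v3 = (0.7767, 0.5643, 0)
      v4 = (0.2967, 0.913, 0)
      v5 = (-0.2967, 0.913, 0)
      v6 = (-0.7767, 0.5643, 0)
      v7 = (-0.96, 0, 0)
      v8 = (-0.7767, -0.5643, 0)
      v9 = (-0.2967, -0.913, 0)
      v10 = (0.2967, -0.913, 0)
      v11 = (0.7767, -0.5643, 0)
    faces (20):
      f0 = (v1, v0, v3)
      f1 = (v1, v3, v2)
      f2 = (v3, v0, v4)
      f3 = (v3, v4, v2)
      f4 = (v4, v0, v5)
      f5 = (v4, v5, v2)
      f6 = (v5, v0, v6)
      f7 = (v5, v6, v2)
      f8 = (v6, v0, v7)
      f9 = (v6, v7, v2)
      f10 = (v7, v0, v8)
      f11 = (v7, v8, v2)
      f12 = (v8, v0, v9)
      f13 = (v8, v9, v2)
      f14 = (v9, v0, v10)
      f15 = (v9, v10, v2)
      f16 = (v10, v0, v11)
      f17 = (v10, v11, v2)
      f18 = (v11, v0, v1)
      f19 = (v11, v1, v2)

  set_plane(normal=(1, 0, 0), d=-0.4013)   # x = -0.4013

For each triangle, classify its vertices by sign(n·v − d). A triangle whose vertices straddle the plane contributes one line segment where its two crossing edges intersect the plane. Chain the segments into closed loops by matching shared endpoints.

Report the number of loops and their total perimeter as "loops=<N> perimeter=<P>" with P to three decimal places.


loops=1 perimeter=4.221

Straddling triangles (8 of 20):
  (v5,v0,v6) [++-] → (-0.4013, 0.291559, 0)–(-0.4013, 0.837012, 0)  len=0.5455
  (v5,v6,v2) [+-+] → (-0.4013, 0.837012, 0)–(-0.4013, 0.291559, 0.76849)  len=0.9424
  (v6,v0,v7) [-+-] → (-0.4013, 0.291559, 0)–(-0.4013, 0, 0)  len=0.2916
  (v6,v7,v2) [--+] → (-0.4013, 0, 0.925347)–(-0.4013, 0.291559, 0.76849)  len=0.3311
  (v7,v0,v8) [-+-] → (-0.4013, 0, 0)–(-0.4013, -0.291559, 0)  len=0.2916
  (v7,v8,v2) [--+] → (-0.4013, -0.291559, 0.76849)–(-0.4013, 0, 0.925347)  len=0.3311
  (v8,v0,v9) [-++] → (-0.4013, -0.291559, 0)–(-0.4013, -0.837012, 0)  len=0.5455
  (v8,v9,v2) [-++] → (-0.4013, -0.837012, 0)–(-0.4013, -0.291559, 0.76849)  len=0.9424

Chained into 1 loop(s):
  loop 1: 8 segments, perimeter = 4.2210
Total perimeter = 4.221


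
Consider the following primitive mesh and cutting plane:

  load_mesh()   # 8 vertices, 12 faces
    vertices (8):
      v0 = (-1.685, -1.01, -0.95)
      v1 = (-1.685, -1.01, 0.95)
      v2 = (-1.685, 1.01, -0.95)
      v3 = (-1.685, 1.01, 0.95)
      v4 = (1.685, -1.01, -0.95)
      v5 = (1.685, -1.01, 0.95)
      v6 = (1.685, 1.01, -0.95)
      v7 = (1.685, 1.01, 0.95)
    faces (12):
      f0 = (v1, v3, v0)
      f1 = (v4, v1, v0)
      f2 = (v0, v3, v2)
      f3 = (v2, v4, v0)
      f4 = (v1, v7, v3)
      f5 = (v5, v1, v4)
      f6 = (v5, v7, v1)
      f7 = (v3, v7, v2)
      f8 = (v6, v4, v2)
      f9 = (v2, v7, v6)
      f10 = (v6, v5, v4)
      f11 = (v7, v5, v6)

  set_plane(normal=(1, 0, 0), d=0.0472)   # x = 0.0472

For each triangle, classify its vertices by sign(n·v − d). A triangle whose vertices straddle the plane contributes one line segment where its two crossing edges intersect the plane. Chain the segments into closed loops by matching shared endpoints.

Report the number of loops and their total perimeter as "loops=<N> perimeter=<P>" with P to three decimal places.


Straddling triangles (8 of 12):
  (v4,v1,v0) [+--] → (0.0472, -1.01, -0.0266113)–(0.0472, -1.01, -0.95)  len=0.9234
  (v2,v4,v0) [-+-] → (0.0472, -0.028292, -0.95)–(0.0472, -1.01, -0.95)  len=0.9817
  (v1,v7,v3) [-+-] → (0.0472, 0.028292, 0.95)–(0.0472, 1.01, 0.95)  len=0.9817
  (v5,v1,v4) [+-+] → (0.0472, -1.01, 0.95)–(0.0472, -1.01, -0.0266113)  len=0.9766
  (v5,v7,v1) [++-] → (0.0472, 0.028292, 0.95)–(0.0472, -1.01, 0.95)  len=1.0383
  (v3,v7,v2) [-+-] → (0.0472, 1.01, 0.95)–(0.0472, 1.01, 0.0266113)  len=0.9234
  (v6,v4,v2) [++-] → (0.0472, -0.028292, -0.95)–(0.0472, 1.01, -0.95)  len=1.0383
  (v2,v7,v6) [-++] → (0.0472, 1.01, 0.0266113)–(0.0472, 1.01, -0.95)  len=0.9766

Chained into 1 loop(s):
  loop 1: 8 segments, perimeter = 7.8400
Total perimeter = 7.840

loops=1 perimeter=7.840
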